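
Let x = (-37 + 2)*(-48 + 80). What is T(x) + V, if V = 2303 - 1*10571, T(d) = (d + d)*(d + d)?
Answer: 5009332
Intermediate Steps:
x = -1120 (x = -35*32 = -1120)
T(d) = 4*d² (T(d) = (2*d)*(2*d) = 4*d²)
V = -8268 (V = 2303 - 10571 = -8268)
T(x) + V = 4*(-1120)² - 8268 = 4*1254400 - 8268 = 5017600 - 8268 = 5009332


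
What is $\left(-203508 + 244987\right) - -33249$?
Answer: $74728$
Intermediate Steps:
$\left(-203508 + 244987\right) - -33249 = 41479 + \left(33264 - 15\right) = 41479 + 33249 = 74728$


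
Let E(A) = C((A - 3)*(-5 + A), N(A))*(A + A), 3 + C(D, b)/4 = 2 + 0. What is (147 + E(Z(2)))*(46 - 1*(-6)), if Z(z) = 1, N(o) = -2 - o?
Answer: 7228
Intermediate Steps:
C(D, b) = -4 (C(D, b) = -12 + 4*(2 + 0) = -12 + 4*2 = -12 + 8 = -4)
E(A) = -8*A (E(A) = -4*(A + A) = -8*A)
(147 + E(Z(2)))*(46 - 1*(-6)) = (147 - 8*1)*(46 - 1*(-6)) = (147 - 8)*(46 + 6) = 139*52 = 7228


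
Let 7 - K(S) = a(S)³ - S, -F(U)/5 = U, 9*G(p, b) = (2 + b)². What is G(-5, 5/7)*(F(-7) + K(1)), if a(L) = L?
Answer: 722/21 ≈ 34.381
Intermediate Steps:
G(p, b) = (2 + b)²/9
F(U) = -5*U
K(S) = 7 + S - S³ (K(S) = 7 - (S³ - S) = 7 + (S - S³) = 7 + S - S³)
G(-5, 5/7)*(F(-7) + K(1)) = ((2 + 5/7)²/9)*(-5*(-7) + (7 + 1 - 1*1³)) = ((2 + 5*(⅐))²/9)*(35 + (7 + 1 - 1*1)) = ((2 + 5/7)²/9)*(35 + (7 + 1 - 1)) = ((19/7)²/9)*(35 + 7) = ((⅑)*(361/49))*42 = (361/441)*42 = 722/21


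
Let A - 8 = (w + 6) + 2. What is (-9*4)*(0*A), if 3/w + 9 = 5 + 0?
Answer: 0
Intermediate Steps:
w = -3/4 (w = 3/(-9 + (5 + 0)) = 3/(-9 + 5) = 3/(-4) = 3*(-1/4) = -3/4 ≈ -0.75000)
A = 61/4 (A = 8 + ((-3/4 + 6) + 2) = 8 + (21/4 + 2) = 8 + 29/4 = 61/4 ≈ 15.250)
(-9*4)*(0*A) = (-9*4)*(0*(61/4)) = -36*0 = 0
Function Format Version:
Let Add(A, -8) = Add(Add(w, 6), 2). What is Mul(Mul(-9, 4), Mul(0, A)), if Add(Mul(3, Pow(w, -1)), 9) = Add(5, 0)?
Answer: 0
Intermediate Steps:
w = Rational(-3, 4) (w = Mul(3, Pow(Add(-9, Add(5, 0)), -1)) = Mul(3, Pow(Add(-9, 5), -1)) = Mul(3, Pow(-4, -1)) = Mul(3, Rational(-1, 4)) = Rational(-3, 4) ≈ -0.75000)
A = Rational(61, 4) (A = Add(8, Add(Add(Rational(-3, 4), 6), 2)) = Add(8, Add(Rational(21, 4), 2)) = Add(8, Rational(29, 4)) = Rational(61, 4) ≈ 15.250)
Mul(Mul(-9, 4), Mul(0, A)) = Mul(Mul(-9, 4), Mul(0, Rational(61, 4))) = Mul(-36, 0) = 0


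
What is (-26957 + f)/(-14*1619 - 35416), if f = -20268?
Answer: 47225/58082 ≈ 0.81307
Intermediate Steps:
(-26957 + f)/(-14*1619 - 35416) = (-26957 - 20268)/(-14*1619 - 35416) = -47225/(-22666 - 35416) = -47225/(-58082) = -47225*(-1/58082) = 47225/58082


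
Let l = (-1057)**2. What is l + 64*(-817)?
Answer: 1064961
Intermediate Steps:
l = 1117249
l + 64*(-817) = 1117249 + 64*(-817) = 1117249 - 52288 = 1064961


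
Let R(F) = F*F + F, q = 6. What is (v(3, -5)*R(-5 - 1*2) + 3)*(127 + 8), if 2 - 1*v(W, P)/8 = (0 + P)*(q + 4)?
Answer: 2359125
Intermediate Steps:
v(W, P) = 16 - 80*P (v(W, P) = 16 - 8*(0 + P)*(6 + 4) = 16 - 8*P*10 = 16 - 80*P)
R(F) = F + F² (R(F) = F² + F = F + F²)
(v(3, -5)*R(-5 - 1*2) + 3)*(127 + 8) = ((16 - 80*(-5))*((-5 - 1*2)*(1 + (-5 - 1*2))) + 3)*(127 + 8) = ((16 + 400)*((-5 - 2)*(1 + (-5 - 2))) + 3)*135 = (416*(-7*(1 - 7)) + 3)*135 = (416*(-7*(-6)) + 3)*135 = (416*42 + 3)*135 = (17472 + 3)*135 = 17475*135 = 2359125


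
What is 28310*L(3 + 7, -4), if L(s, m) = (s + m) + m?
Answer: 56620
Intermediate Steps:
L(s, m) = s + 2*m (L(s, m) = (m + s) + m = s + 2*m)
28310*L(3 + 7, -4) = 28310*((3 + 7) + 2*(-4)) = 28310*(10 - 8) = 28310*2 = 56620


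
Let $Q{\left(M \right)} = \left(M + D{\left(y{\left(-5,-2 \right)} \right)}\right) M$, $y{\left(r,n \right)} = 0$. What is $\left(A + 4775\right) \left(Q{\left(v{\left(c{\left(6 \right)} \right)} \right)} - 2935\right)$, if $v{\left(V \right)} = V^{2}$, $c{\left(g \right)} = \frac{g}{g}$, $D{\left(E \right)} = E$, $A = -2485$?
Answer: $-6718860$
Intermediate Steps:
$c{\left(g \right)} = 1$
$Q{\left(M \right)} = M^{2}$ ($Q{\left(M \right)} = \left(M + 0\right) M = M M = M^{2}$)
$\left(A + 4775\right) \left(Q{\left(v{\left(c{\left(6 \right)} \right)} \right)} - 2935\right) = \left(-2485 + 4775\right) \left(\left(1^{2}\right)^{2} - 2935\right) = 2290 \left(1^{2} - 2935\right) = 2290 \left(1 - 2935\right) = 2290 \left(-2934\right) = -6718860$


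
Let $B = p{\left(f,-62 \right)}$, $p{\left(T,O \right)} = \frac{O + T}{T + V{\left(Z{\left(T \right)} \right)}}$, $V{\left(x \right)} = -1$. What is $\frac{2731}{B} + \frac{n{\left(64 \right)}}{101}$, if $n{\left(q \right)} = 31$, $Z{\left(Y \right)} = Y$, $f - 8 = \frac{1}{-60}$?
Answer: $- \frac{115472718}{327341} \approx -352.76$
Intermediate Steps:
$f = \frac{479}{60}$ ($f = 8 + \frac{1}{-60} = 8 - \frac{1}{60} = \frac{479}{60} \approx 7.9833$)
$p{\left(T,O \right)} = \frac{O + T}{-1 + T}$ ($p{\left(T,O \right)} = \frac{O + T}{T - 1} = \frac{O + T}{-1 + T}$)
$B = - \frac{3241}{419}$ ($B = \frac{-62 + \frac{479}{60}}{-1 + \frac{479}{60}} = \frac{1}{\frac{419}{60}} \left(- \frac{3241}{60}\right) = \frac{60}{419} \left(- \frac{3241}{60}\right) = - \frac{3241}{419} \approx -7.7351$)
$\frac{2731}{B} + \frac{n{\left(64 \right)}}{101} = \frac{2731}{- \frac{3241}{419}} + \frac{31}{101} = 2731 \left(- \frac{419}{3241}\right) + 31 \cdot \frac{1}{101} = - \frac{1144289}{3241} + \frac{31}{101} = - \frac{115472718}{327341}$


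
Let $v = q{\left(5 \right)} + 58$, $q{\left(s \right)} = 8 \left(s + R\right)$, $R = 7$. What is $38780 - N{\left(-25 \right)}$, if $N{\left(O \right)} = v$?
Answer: $38626$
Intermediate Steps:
$q{\left(s \right)} = 56 + 8 s$ ($q{\left(s \right)} = 8 \left(s + 7\right) = 8 \left(7 + s\right) = 56 + 8 s$)
$v = 154$ ($v = \left(56 + 8 \cdot 5\right) + 58 = \left(56 + 40\right) + 58 = 96 + 58 = 154$)
$N{\left(O \right)} = 154$
$38780 - N{\left(-25 \right)} = 38780 - 154 = 38626$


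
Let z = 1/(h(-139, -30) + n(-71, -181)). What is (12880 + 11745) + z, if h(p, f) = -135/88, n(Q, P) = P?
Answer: 395551287/16063 ≈ 24625.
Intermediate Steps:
h(p, f) = -135/88 (h(p, f) = -135*1/88 = -135/88)
z = -88/16063 (z = 1/(-135/88 - 181) = 1/(-16063/88) = -88/16063 ≈ -0.0054784)
(12880 + 11745) + z = (12880 + 11745) - 88/16063 = 24625 - 88/16063 = 395551287/16063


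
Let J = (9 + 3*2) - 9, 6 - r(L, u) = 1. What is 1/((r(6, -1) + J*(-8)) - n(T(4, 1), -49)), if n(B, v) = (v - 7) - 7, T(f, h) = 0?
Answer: 1/20 ≈ 0.050000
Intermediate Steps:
r(L, u) = 5 (r(L, u) = 6 - 1*1 = 6 - 1 = 5)
J = 6 (J = (9 + 6) - 9 = 15 - 9 = 6)
n(B, v) = -14 + v (n(B, v) = (-7 + v) - 7 = -14 + v)
1/((r(6, -1) + J*(-8)) - n(T(4, 1), -49)) = 1/((5 + 6*(-8)) - (-14 - 49)) = 1/((5 - 48) - 1*(-63)) = 1/(-43 + 63) = 1/20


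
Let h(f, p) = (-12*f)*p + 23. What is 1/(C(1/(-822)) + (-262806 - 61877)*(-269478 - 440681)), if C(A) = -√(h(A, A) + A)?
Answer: 25966148119386558/5987184969523523564832317143 + 137*√15539898/5987184969523523564832317143 ≈ 4.3370e-12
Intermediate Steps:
h(f, p) = 23 - 12*f*p (h(f, p) = -12*f*p + 23 = 23 - 12*f*p)
C(A) = -√(23 + A - 12*A²) (C(A) = -√((23 - 12*A*A) + A) = -√((23 - 12*A²) + A) = -√(23 + A - 12*A²))
1/(C(1/(-822)) + (-262806 - 61877)*(-269478 - 440681)) = 1/(-√(23 + 1/(-822) - 12*(1/(-822))²) + (-262806 - 61877)*(-269478 - 440681)) = 1/(-√(23 - 1/822 - 12*(-1/822)²) - 324683*(-710159)) = 1/(-√(23 - 1/822 - 12*1/675684) + 230576554597) = 1/(-√(23 - 1/822 - 1/56307) + 230576554597) = 1/(-√(2589983/112614) + 230576554597) = 1/(-√15539898/822 + 230576554597) = 1/(230576554597 - √15539898/822)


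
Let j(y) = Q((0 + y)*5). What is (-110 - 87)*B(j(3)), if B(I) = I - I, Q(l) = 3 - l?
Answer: 0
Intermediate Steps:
j(y) = 3 - 5*y (j(y) = 3 - (0 + y)*5 = 3 - y*5 = 3 - 5*y)
B(I) = 0
(-110 - 87)*B(j(3)) = (-110 - 87)*0 = -197*0 = 0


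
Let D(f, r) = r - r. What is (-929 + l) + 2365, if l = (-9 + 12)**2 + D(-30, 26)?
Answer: 1445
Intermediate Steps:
D(f, r) = 0
l = 9 (l = (-9 + 12)**2 + 0 = 3**2 + 0 = 9 + 0 = 9)
(-929 + l) + 2365 = (-929 + 9) + 2365 = -920 + 2365 = 1445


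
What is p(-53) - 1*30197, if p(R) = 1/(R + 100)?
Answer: -1419258/47 ≈ -30197.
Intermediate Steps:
p(R) = 1/(100 + R)
p(-53) - 1*30197 = 1/(100 - 53) - 1*30197 = 1/47 - 30197 = -1419258/47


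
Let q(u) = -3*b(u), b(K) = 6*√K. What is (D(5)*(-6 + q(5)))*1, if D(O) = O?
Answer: -30 - 90*√5 ≈ -231.25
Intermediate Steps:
q(u) = -18*√u
(D(5)*(-6 + q(5)))*1 = (5*(-6 - 18*√5))*1 = (-30 - 90*√5)*1 = -30 - 90*√5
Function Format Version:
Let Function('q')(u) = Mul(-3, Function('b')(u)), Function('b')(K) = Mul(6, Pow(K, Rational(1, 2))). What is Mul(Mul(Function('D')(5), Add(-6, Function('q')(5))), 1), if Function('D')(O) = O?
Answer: Add(-30, Mul(-90, Pow(5, Rational(1, 2)))) ≈ -231.25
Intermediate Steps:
Function('q')(u) = Mul(-18, Pow(u, Rational(1, 2))) (Function('q')(u) = Mul(-3, Mul(6, Pow(u, Rational(1, 2)))) = Mul(-18, Pow(u, Rational(1, 2))))
Mul(Mul(Function('D')(5), Add(-6, Function('q')(5))), 1) = Mul(Mul(5, Add(-6, Mul(-18, Pow(5, Rational(1, 2))))), 1) = Mul(Add(-30, Mul(-90, Pow(5, Rational(1, 2)))), 1) = Add(-30, Mul(-90, Pow(5, Rational(1, 2))))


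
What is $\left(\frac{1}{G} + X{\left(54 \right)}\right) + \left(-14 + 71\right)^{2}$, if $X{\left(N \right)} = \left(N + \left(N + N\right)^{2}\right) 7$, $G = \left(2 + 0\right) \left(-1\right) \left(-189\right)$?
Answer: $\frac{32233951}{378} \approx 85275.0$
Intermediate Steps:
$G = 378$ ($G = 2 \left(-1\right) \left(-189\right) = \left(-2\right) \left(-189\right) = 378$)
$X{\left(N \right)} = 7 N + 28 N^{2}$ ($X{\left(N \right)} = \left(N + \left(2 N\right)^{2}\right) 7 = \left(N + 4 N^{2}\right) 7 = 7 N + 28 N^{2}$)
$\left(\frac{1}{G} + X{\left(54 \right)}\right) + \left(-14 + 71\right)^{2} = \left(\frac{1}{378} + 7 \cdot 54 \left(1 + 4 \cdot 54\right)\right) + \left(-14 + 71\right)^{2} = \left(\frac{1}{378} + 7 \cdot 54 \left(1 + 216\right)\right) + 57^{2} = \left(\frac{1}{378} + 7 \cdot 54 \cdot 217\right) + 3249 = \left(\frac{1}{378} + 82026\right) + 3249 = \frac{31005829}{378} + 3249 = \frac{32233951}{378}$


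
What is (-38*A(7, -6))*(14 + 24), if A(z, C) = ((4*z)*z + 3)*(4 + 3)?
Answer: -2011492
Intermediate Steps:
A(z, C) = 21 + 28*z² (A(z, C) = (4*z² + 3)*7 = (3 + 4*z²)*7 = 21 + 28*z²)
(-38*A(7, -6))*(14 + 24) = (-38*(21 + 28*7²))*(14 + 24) = -38*(21 + 28*49)*38 = -38*(21 + 1372)*38 = -38*1393*38 = -52934*38 = -2011492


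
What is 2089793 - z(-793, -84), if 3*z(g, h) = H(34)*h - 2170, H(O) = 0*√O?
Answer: 6271549/3 ≈ 2.0905e+6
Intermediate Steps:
H(O) = 0
z(g, h) = -2170/3 (z(g, h) = (0*h - 2170)/3 = (0 - 2170)/3 = (⅓)*(-2170) = -2170/3)
2089793 - z(-793, -84) = 2089793 - 1*(-2170/3) = 2089793 + 2170/3 = 6271549/3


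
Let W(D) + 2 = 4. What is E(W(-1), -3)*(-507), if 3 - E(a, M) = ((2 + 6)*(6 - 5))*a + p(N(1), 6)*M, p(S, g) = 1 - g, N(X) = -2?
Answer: 14196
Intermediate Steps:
W(D) = 2 (W(D) = -2 + 4 = 2)
E(a, M) = 3 - 8*a + 5*M (E(a, M) = 3 - (((2 + 6)*(6 - 5))*a + (1 - 1*6)*M) = 3 - ((8*1)*a + (1 - 6)*M) = 3 - (8*a - 5*M) = 3 - (-5*M + 8*a) = 3 + (-8*a + 5*M) = 3 - 8*a + 5*M)
E(W(-1), -3)*(-507) = (3 - 8*2 + 5*(-3))*(-507) = (3 - 16 - 15)*(-507) = -28*(-507) = 14196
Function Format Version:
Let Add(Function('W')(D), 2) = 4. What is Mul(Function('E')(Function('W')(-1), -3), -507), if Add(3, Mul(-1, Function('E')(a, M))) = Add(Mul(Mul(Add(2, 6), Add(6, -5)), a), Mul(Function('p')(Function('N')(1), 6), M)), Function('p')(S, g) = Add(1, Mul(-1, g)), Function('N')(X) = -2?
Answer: 14196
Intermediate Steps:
Function('W')(D) = 2 (Function('W')(D) = Add(-2, 4) = 2)
Function('E')(a, M) = Add(3, Mul(-8, a), Mul(5, M)) (Function('E')(a, M) = Add(3, Mul(-1, Add(Mul(Mul(Add(2, 6), Add(6, -5)), a), Mul(Add(1, Mul(-1, 6)), M)))) = Add(3, Mul(-1, Add(Mul(Mul(8, 1), a), Mul(Add(1, -6), M)))) = Add(3, Mul(-1, Add(Mul(8, a), Mul(-5, M)))) = Add(3, Mul(-1, Add(Mul(-5, M), Mul(8, a)))) = Add(3, Add(Mul(-8, a), Mul(5, M))) = Add(3, Mul(-8, a), Mul(5, M)))
Mul(Function('E')(Function('W')(-1), -3), -507) = Mul(Add(3, Mul(-8, 2), Mul(5, -3)), -507) = Mul(Add(3, -16, -15), -507) = Mul(-28, -507) = 14196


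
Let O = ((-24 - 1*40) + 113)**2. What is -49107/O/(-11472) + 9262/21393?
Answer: 85388531105/196418203632 ≈ 0.43473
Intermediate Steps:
O = 2401 (O = ((-24 - 40) + 113)**2 = (-64 + 113)**2 = 49**2 = 2401)
-49107/O/(-11472) + 9262/21393 = -49107/2401/(-11472) + 9262/21393 = -49107*1/2401*(-1/11472) + 9262*(1/21393) = -49107/2401*(-1/11472) + 9262/21393 = 16369/9181424 + 9262/21393 = 85388531105/196418203632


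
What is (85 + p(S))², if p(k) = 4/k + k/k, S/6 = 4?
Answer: 267289/36 ≈ 7424.7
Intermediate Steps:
S = 24 (S = 6*4 = 24)
p(k) = 1 + 4/k (p(k) = 4/k + 1 = 1 + 4/k)
(85 + p(S))² = (85 + (4 + 24)/24)² = (85 + (1/24)*28)² = (85 + 7/6)² = (517/6)² = 267289/36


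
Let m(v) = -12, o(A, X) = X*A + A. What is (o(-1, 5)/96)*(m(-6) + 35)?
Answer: -23/16 ≈ -1.4375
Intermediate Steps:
o(A, X) = A + A*X (o(A, X) = A*X + A = A + A*X)
(o(-1, 5)/96)*(m(-6) + 35) = (-(1 + 5)/96)*(-12 + 35) = (-1*6*(1/96))*23 = -6*1/96*23 = -1/16*23 = -23/16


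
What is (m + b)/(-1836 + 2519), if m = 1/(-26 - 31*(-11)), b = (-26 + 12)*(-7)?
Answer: 30871/215145 ≈ 0.14349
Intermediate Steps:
b = 98 (b = -14*(-7) = 98)
m = 1/315 (m = 1/(-26 + 341) = 1/315 ≈ 0.0031746)
(m + b)/(-1836 + 2519) = (1/315 + 98)/(-1836 + 2519) = (30871/315)/683 = (30871/315)*(1/683) = 30871/215145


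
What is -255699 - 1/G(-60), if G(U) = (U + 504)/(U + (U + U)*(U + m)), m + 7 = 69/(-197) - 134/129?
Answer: -240446164054/940281 ≈ -2.5572e+5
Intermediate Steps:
m = -213190/25413 (m = -7 + (69/(-197) - 134/129) = -7 + (69*(-1/197) - 134*1/129) = -7 + (-69/197 - 134/129) = -7 - 35299/25413 = -213190/25413 ≈ -8.3890)
G(U) = (504 + U)/(U + 2*U*(-213190/25413 + U)) (G(U) = (U + 504)/(U + (U + U)*(U - 213190/25413)) = (504 + U)/(U + (2*U)*(-213190/25413 + U)) = (504 + U)/(U + 2*U*(-213190/25413 + U)))
-255699 - 1/G(-60) = -255699 - 1/(25413*(504 - 60)/(-60*(-400967 + 50826*(-60)))) = -255699 - 1/(25413*(-1/60)*444/(-400967 - 3049560)) = -255699 - 1/(25413*(-1/60)*444/(-3450527)) = -255699 - 1/(25413*(-1/60)*(-1/3450527)*444) = -255699 - 1/940281/17252635 = -255699 - 1*17252635/940281 = -255699 - 17252635/940281 = -240446164054/940281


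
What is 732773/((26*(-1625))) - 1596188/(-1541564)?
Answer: -265544383493/16282769750 ≈ -16.308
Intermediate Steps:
732773/((26*(-1625))) - 1596188/(-1541564) = 732773/(-42250) - 1596188*(-1/1541564) = 732773*(-1/42250) + 399047/385391 = -732773/42250 + 399047/385391 = -265544383493/16282769750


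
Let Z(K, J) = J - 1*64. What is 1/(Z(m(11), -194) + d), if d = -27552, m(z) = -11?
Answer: -1/27810 ≈ -3.5958e-5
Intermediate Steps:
Z(K, J) = -64 + J (Z(K, J) = J - 64 = -64 + J)
1/(Z(m(11), -194) + d) = 1/((-64 - 194) - 27552) = 1/(-258 - 27552) = 1/(-27810) = -1/27810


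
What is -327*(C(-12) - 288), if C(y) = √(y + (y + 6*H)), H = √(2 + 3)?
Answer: 94176 - 327*√(-24 + 6*√5) ≈ 94176.0 - 1063.8*I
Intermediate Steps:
H = √5 ≈ 2.2361
C(y) = √(2*y + 6*√5) (C(y) = √(y + (y + 6*√5)) = √(2*y + 6*√5))
-327*(C(-12) - 288) = -327*(√(2*(-12) + 6*√5) - 288) = -327*(√(-24 + 6*√5) - 288) = -327*(-288 + √(-24 + 6*√5)) = 94176 - 327*√(-24 + 6*√5)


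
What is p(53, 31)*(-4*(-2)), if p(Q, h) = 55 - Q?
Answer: 16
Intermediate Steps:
p(53, 31)*(-4*(-2)) = (55 - 1*53)*(-4*(-2)) = (55 - 53)*8 = 2*8 = 16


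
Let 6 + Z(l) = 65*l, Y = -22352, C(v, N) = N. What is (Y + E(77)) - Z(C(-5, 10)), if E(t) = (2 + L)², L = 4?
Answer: -22960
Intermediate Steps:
E(t) = 36 (E(t) = (2 + 4)² = 6² = 36)
Z(l) = -6 + 65*l
(Y + E(77)) - Z(C(-5, 10)) = (-22352 + 36) - (-6 + 65*10) = -22316 - (-6 + 650) = -22316 - 1*644 = -22316 - 644 = -22960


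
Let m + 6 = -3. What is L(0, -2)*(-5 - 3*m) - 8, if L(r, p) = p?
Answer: -52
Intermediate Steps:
m = -9 (m = -6 - 3 = -9)
L(0, -2)*(-5 - 3*m) - 8 = -2*(-5 - 3*(-9)) - 8 = -2*(-5 + 27) - 8 = -2*22 - 8 = -44 - 8 = -52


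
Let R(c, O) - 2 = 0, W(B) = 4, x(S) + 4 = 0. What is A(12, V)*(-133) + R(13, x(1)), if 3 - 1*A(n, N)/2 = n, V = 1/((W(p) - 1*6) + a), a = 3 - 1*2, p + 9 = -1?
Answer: 2396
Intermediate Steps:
p = -10 (p = -9 - 1 = -10)
x(S) = -4 (x(S) = -4 + 0 = -4)
R(c, O) = 2 (R(c, O) = 2 + 0 = 2)
a = 1 (a = 3 - 2 = 1)
V = -1 (V = 1/((4 - 1*6) + 1) = 1/((4 - 6) + 1) = 1/(-2 + 1) = 1/(-1) = -1)
A(n, N) = 6 - 2*n
A(12, V)*(-133) + R(13, x(1)) = (6 - 2*12)*(-133) + 2 = (6 - 24)*(-133) + 2 = -18*(-133) + 2 = 2394 + 2 = 2396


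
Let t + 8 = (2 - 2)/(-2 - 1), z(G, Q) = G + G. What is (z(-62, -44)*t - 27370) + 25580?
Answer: -798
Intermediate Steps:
z(G, Q) = 2*G
t = -8 (t = -8 + (2 - 2)/(-2 - 1) = -8 + 0/(-3) = -8 + 0*(-⅓) = -8 + 0 = -8)
(z(-62, -44)*t - 27370) + 25580 = ((2*(-62))*(-8) - 27370) + 25580 = (-124*(-8) - 27370) + 25580 = (992 - 27370) + 25580 = -26378 + 25580 = -798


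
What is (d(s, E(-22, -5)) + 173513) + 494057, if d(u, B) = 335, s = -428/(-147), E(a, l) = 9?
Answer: 667905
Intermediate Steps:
s = 428/147 (s = -428*(-1/147) = 428/147 ≈ 2.9116)
(d(s, E(-22, -5)) + 173513) + 494057 = (335 + 173513) + 494057 = 173848 + 494057 = 667905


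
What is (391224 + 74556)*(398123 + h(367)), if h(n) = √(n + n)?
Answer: 185437730940 + 465780*√734 ≈ 1.8545e+11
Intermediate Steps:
h(n) = √2*√n (h(n) = √(2*n) = √2*√n)
(391224 + 74556)*(398123 + h(367)) = (391224 + 74556)*(398123 + √2*√367) = 465780*(398123 + √734) = 185437730940 + 465780*√734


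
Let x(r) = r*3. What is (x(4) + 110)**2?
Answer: 14884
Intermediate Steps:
x(r) = 3*r
(x(4) + 110)**2 = (3*4 + 110)**2 = (12 + 110)**2 = 122**2 = 14884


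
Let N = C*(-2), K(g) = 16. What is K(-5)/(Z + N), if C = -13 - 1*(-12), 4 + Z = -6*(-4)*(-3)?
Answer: -8/37 ≈ -0.21622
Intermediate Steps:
Z = -76 (Z = -4 - 6*(-4)*(-3) = -4 + 24*(-3) = -4 - 72 = -76)
C = -1 (C = -13 + 12 = -1)
N = 2 (N = -1*(-2) = 2)
K(-5)/(Z + N) = 16/(-76 + 2) = 16/(-74) = -1/74*16 = -8/37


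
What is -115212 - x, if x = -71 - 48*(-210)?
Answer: -125221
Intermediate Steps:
x = 10009 (x = -71 + 10080 = 10009)
-115212 - x = -115212 - 1*10009 = -115212 - 10009 = -125221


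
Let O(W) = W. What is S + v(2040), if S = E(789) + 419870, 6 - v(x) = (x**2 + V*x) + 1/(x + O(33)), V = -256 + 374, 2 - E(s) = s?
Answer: -8257237864/2073 ≈ -3.9832e+6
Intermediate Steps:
E(s) = 2 - s
V = 118
v(x) = 6 - x**2 - 1/(33 + x) - 118*x (v(x) = 6 - ((x**2 + 118*x) + 1/(x + 33)) = 6 - ((x**2 + 118*x) + 1/(33 + x)) = 6 - (x**2 + 1/(33 + x) + 118*x) = 6 + (-x**2 - 1/(33 + x) - 118*x) = 6 - x**2 - 1/(33 + x) - 118*x)
S = 419083 (S = (2 - 1*789) + 419870 = (2 - 789) + 419870 = -787 + 419870 = 419083)
S + v(2040) = 419083 + (197 - 1*2040**3 - 3888*2040 - 151*2040**2)/(33 + 2040) = 419083 + (197 - 1*8489664000 - 7931520 - 151*4161600)/2073 = 419083 + (197 - 8489664000 - 7931520 - 628401600)/2073 = 419083 + (1/2073)*(-9125996923) = 419083 - 9125996923/2073 = -8257237864/2073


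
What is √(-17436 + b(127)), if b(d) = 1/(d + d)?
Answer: I*√1124900722/254 ≈ 132.05*I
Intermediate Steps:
b(d) = 1/(2*d)
√(-17436 + b(127)) = √(-17436 + (½)/127) = √(-17436 + (½)*(1/127)) = √(-17436 + 1/254) = √(-4428743/254) = I*√1124900722/254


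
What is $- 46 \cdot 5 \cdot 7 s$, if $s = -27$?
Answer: $43470$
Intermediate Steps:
$- 46 \cdot 5 \cdot 7 s = - 46 \cdot 5 \cdot 7 \left(-27\right) = \left(-46\right) 35 \left(-27\right) = \left(-1610\right) \left(-27\right) = 43470$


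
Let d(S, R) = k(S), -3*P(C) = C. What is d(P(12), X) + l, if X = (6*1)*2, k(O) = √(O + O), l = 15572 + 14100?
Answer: 29672 + 2*I*√2 ≈ 29672.0 + 2.8284*I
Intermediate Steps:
P(C) = -C/3
l = 29672
k(O) = √2*√O (k(O) = √(2*O) = √2*√O)
X = 12 (X = 6*2 = 12)
d(S, R) = √2*√S
d(P(12), X) + l = √2*√(-⅓*12) + 29672 = √2*√(-4) + 29672 = √2*(2*I) + 29672 = 2*I*√2 + 29672 = 29672 + 2*I*√2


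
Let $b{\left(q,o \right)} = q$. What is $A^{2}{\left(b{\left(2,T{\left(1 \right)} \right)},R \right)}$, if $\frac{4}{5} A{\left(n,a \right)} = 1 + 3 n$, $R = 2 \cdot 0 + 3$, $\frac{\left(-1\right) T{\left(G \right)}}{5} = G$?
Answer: $\frac{1225}{16} \approx 76.563$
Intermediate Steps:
$T{\left(G \right)} = - 5 G$
$R = 3$ ($R = 0 + 3 = 3$)
$A{\left(n,a \right)} = \frac{5}{4} + \frac{15 n}{4}$ ($A{\left(n,a \right)} = \frac{5 \left(1 + 3 n\right)}{4} = \frac{5}{4} + \frac{15 n}{4}$)
$A^{2}{\left(b{\left(2,T{\left(1 \right)} \right)},R \right)} = \left(\frac{5}{4} + \frac{15}{4} \cdot 2\right)^{2} = \left(\frac{5}{4} + \frac{15}{2}\right)^{2} = \left(\frac{35}{4}\right)^{2} = \frac{1225}{16}$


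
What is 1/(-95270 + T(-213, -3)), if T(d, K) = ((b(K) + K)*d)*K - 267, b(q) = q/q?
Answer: -1/96815 ≈ -1.0329e-5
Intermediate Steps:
b(q) = 1
T(d, K) = -267 + K*d*(1 + K) (T(d, K) = ((1 + K)*d)*K - 267 = (d*(1 + K))*K - 267 = K*d*(1 + K) - 267 = -267 + K*d*(1 + K))
1/(-95270 + T(-213, -3)) = 1/(-95270 + (-267 - 3*(-213) - 213*(-3)²)) = 1/(-95270 + (-267 + 639 - 213*9)) = 1/(-95270 + (-267 + 639 - 1917)) = 1/(-95270 - 1545) = 1/(-96815) = -1/96815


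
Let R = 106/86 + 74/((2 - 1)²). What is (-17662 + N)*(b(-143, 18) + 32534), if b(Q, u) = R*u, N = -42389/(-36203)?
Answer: -931692130628424/1556729 ≈ -5.9849e+8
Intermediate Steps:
N = 42389/36203 (N = -42389*(-1/36203) = 42389/36203 ≈ 1.1709)
R = 3235/43 (R = 106*(1/86) + 74/(1²) = 53/43 + 74/1 = 53/43 + 74*1 = 53/43 + 74 = 3235/43 ≈ 75.233)
b(Q, u) = 3235*u/43
(-17662 + N)*(b(-143, 18) + 32534) = (-17662 + 42389/36203)*((3235/43)*18 + 32534) = -639374997*(58230/43 + 32534)/36203 = -639374997/36203*1457192/43 = -931692130628424/1556729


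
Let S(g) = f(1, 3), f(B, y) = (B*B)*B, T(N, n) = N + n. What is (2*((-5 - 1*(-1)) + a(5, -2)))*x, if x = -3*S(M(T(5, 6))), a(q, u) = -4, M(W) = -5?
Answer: 48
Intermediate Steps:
f(B, y) = B³ (f(B, y) = B²*B = B³)
S(g) = 1 (S(g) = 1³ = 1)
x = -3 (x = -3*1 = -3)
(2*((-5 - 1*(-1)) + a(5, -2)))*x = (2*((-5 - 1*(-1)) - 4))*(-3) = (2*((-5 + 1) - 4))*(-3) = (2*(-4 - 4))*(-3) = (2*(-8))*(-3) = -16*(-3) = 48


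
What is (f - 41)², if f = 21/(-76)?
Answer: 9840769/5776 ≈ 1703.7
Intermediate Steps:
f = -21/76 (f = 21*(-1/76) = -21/76 ≈ -0.27632)
(f - 41)² = (-21/76 - 41)² = (-3137/76)² = 9840769/5776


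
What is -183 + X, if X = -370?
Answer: -553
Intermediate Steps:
-183 + X = -183 - 370 = -553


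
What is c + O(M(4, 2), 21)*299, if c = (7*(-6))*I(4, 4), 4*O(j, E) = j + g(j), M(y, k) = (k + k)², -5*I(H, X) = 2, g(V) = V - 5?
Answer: 40701/20 ≈ 2035.1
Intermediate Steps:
g(V) = -5 + V
I(H, X) = -⅖ (I(H, X) = -⅕*2 = -⅖)
M(y, k) = 4*k² (M(y, k) = (2*k)² = 4*k²)
O(j, E) = -5/4 + j/2 (O(j, E) = (j + (-5 + j))/4 = (-5 + 2*j)/4 = -5/4 + j/2)
c = 84/5 (c = (7*(-6))*(-⅖) = -42*(-⅖) = 84/5 ≈ 16.800)
c + O(M(4, 2), 21)*299 = 84/5 + (-5/4 + (4*2²)/2)*299 = 84/5 + (-5/4 + (4*4)/2)*299 = 84/5 + (-5/4 + (½)*16)*299 = 84/5 + (-5/4 + 8)*299 = 84/5 + (27/4)*299 = 84/5 + 8073/4 = 40701/20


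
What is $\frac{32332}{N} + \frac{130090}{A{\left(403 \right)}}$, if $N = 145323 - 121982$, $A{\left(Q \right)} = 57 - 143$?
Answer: $- \frac{1516825069}{1003663} \approx -1511.3$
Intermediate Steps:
$A{\left(Q \right)} = -86$ ($A{\left(Q \right)} = 57 - 143 = -86$)
$N = 23341$
$\frac{32332}{N} + \frac{130090}{A{\left(403 \right)}} = \frac{32332}{23341} + \frac{130090}{-86} = 32332 \cdot \frac{1}{23341} + 130090 \left(- \frac{1}{86}\right) = \frac{32332}{23341} - \frac{65045}{43} = - \frac{1516825069}{1003663}$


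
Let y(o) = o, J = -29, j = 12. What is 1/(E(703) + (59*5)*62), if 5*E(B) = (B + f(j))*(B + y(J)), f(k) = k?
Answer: 1/114672 ≈ 8.7205e-6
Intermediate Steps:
E(B) = (-29 + B)*(12 + B)/5 (E(B) = ((B + 12)*(B - 29))/5 = ((12 + B)*(-29 + B))/5 = ((-29 + B)*(12 + B))/5 = (-29 + B)*(12 + B)/5)
1/(E(703) + (59*5)*62) = 1/((-348/5 - 17/5*703 + (⅕)*703²) + (59*5)*62) = 1/((-348/5 - 11951/5 + (⅕)*494209) + 295*62) = 1/((-348/5 - 11951/5 + 494209/5) + 18290) = 1/(96382 + 18290) = 1/114672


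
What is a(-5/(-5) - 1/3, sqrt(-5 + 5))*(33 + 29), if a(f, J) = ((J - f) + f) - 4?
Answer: -248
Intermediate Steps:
a(f, J) = -4 + J (a(f, J) = J - 4 = -4 + J)
a(-5/(-5) - 1/3, sqrt(-5 + 5))*(33 + 29) = (-4 + sqrt(-5 + 5))*(33 + 29) = (-4 + sqrt(0))*62 = (-4 + 0)*62 = -4*62 = -248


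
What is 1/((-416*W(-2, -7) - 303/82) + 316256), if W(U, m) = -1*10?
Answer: 82/26273809 ≈ 3.1210e-6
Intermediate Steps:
W(U, m) = -10
1/((-416*W(-2, -7) - 303/82) + 316256) = 1/((-416*(-10) - 303/82) + 316256) = 1/((4160 - 303*1/82) + 316256) = 1/((4160 - 303/82) + 316256) = 1/(340817/82 + 316256) = 1/(26273809/82) = 82/26273809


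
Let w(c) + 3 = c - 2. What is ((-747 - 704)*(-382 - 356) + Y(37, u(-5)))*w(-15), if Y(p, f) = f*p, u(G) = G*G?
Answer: -21435260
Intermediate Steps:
u(G) = G²
w(c) = -5 + c (w(c) = -3 + (c - 2) = -3 + (-2 + c) = -5 + c)
((-747 - 704)*(-382 - 356) + Y(37, u(-5)))*w(-15) = ((-747 - 704)*(-382 - 356) + (-5)²*37)*(-5 - 15) = (-1451*(-738) + 25*37)*(-20) = (1070838 + 925)*(-20) = 1071763*(-20) = -21435260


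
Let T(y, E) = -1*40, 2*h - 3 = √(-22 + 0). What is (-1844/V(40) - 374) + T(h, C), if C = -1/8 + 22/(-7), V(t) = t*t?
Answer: -166061/400 ≈ -415.15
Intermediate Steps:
V(t) = t²
C = -183/56 (C = -1*⅛ + 22*(-⅐) = -⅛ - 22/7 = -183/56 ≈ -3.2679)
h = 3/2 + I*√22/2 (h = 3/2 + √(-22 + 0)/2 = 3/2 + √(-22)/2 = 3/2 + (I*√22)/2 = 3/2 + I*√22/2 ≈ 1.5 + 2.3452*I)
T(y, E) = -40
(-1844/V(40) - 374) + T(h, C) = (-1844/(40²) - 374) - 40 = (-1844/1600 - 374) - 40 = (-1844*1/1600 - 374) - 40 = (-461/400 - 374) - 40 = -150061/400 - 40 = -166061/400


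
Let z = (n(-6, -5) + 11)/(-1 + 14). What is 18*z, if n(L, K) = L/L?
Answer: 216/13 ≈ 16.615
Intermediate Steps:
n(L, K) = 1
z = 12/13 (z = (1 + 11)/(-1 + 14) = 12/13 ≈ 0.92308)
18*z = 18*(12/13) = 216/13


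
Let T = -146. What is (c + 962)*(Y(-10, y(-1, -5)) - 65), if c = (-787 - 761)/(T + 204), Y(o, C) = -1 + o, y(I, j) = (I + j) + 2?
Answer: -2061424/29 ≈ -71084.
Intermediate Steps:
y(I, j) = 2 + I + j
c = -774/29 (c = (-787 - 761)/(-146 + 204) = -1548/58 = -1548*1/58 = -774/29 ≈ -26.690)
(c + 962)*(Y(-10, y(-1, -5)) - 65) = (-774/29 + 962)*((-1 - 10) - 65) = 27124*(-11 - 65)/29 = (27124/29)*(-76) = -2061424/29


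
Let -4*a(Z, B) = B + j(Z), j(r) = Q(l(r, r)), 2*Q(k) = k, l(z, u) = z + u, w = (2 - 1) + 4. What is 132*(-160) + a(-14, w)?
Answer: -84471/4 ≈ -21118.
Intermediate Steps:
w = 5 (w = 1 + 4 = 5)
l(z, u) = u + z
Q(k) = k/2
j(r) = r (j(r) = (r + r)/2 = (2*r)/2 = r)
a(Z, B) = -B/4 - Z/4 (a(Z, B) = -(B + Z)/4 = -B/4 - Z/4)
132*(-160) + a(-14, w) = 132*(-160) + (-¼*5 - ¼*(-14)) = -21120 + (-5/4 + 7/2) = -21120 + 9/4 = -84471/4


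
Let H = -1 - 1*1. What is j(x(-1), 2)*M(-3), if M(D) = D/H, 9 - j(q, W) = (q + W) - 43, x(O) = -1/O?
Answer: 147/2 ≈ 73.500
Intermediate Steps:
H = -2 (H = -1 - 1 = -2)
j(q, W) = 52 - W - q (j(q, W) = 9 - ((q + W) - 43) = 9 - ((W + q) - 43) = 9 - (-43 + W + q) = 9 + (43 - W - q) = 52 - W - q)
M(D) = -D/2 (M(D) = D/(-2) = D*(-1/2) = -D/2)
j(x(-1), 2)*M(-3) = (52 - 1*2 - (-1)/(-1))*(-1/2*(-3)) = (52 - 2 - (-1)*(-1))*(3/2) = (52 - 2 - 1*1)*(3/2) = (52 - 2 - 1)*(3/2) = 49*(3/2) = 147/2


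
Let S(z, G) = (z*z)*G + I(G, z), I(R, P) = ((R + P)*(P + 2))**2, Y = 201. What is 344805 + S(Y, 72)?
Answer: 3074519238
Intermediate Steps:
I(R, P) = (2 + P)**2*(P + R)**2 (I(R, P) = ((P + R)*(2 + P))**2 = ((2 + P)*(P + R))**2 = (2 + P)**2*(P + R)**2)
S(z, G) = G*z**2 + (2 + z)**2*(G + z)**2 (S(z, G) = (z*z)*G + (2 + z)**2*(z + G)**2 = z**2*G + (2 + z)**2*(G + z)**2 = G*z**2 + (2 + z)**2*(G + z)**2)
344805 + S(Y, 72) = 344805 + (72*201**2 + (2 + 201)**2*(72 + 201)**2) = 344805 + (72*40401 + 203**2*273**2) = 344805 + (2908872 + 41209*74529) = 344805 + (2908872 + 3071265561) = 344805 + 3074174433 = 3074519238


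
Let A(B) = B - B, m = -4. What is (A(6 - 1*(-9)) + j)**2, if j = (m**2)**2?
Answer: 65536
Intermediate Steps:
A(B) = 0
j = 256 (j = ((-4)**2)**2 = 16**2 = 256)
(A(6 - 1*(-9)) + j)**2 = (0 + 256)**2 = 256**2 = 65536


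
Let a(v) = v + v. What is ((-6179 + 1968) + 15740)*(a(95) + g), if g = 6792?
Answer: 80495478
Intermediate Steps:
a(v) = 2*v
((-6179 + 1968) + 15740)*(a(95) + g) = ((-6179 + 1968) + 15740)*(2*95 + 6792) = (-4211 + 15740)*(190 + 6792) = 11529*6982 = 80495478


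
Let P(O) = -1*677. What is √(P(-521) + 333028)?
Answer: √332351 ≈ 576.50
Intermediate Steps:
P(O) = -677
√(P(-521) + 333028) = √(-677 + 333028) = √332351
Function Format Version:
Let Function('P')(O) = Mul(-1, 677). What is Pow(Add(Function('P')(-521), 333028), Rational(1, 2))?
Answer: Pow(332351, Rational(1, 2)) ≈ 576.50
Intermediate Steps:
Function('P')(O) = -677
Pow(Add(Function('P')(-521), 333028), Rational(1, 2)) = Pow(Add(-677, 333028), Rational(1, 2)) = Pow(332351, Rational(1, 2))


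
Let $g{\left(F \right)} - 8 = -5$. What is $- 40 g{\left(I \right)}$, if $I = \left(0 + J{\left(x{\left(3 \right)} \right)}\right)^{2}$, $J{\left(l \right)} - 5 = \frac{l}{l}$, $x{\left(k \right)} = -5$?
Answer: $-120$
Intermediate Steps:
$J{\left(l \right)} = 6$ ($J{\left(l \right)} = 5 + \frac{l}{l} = 5 + 1 = 6$)
$I = 36$ ($I = \left(0 + 6\right)^{2} = 6^{2} = 36$)
$g{\left(F \right)} = 3$ ($g{\left(F \right)} = 8 - 5 = 3$)
$- 40 g{\left(I \right)} = \left(-40\right) 3 = -120$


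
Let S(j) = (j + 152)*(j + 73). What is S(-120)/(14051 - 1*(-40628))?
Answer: -1504/54679 ≈ -0.027506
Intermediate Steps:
S(j) = (73 + j)*(152 + j) (S(j) = (152 + j)*(73 + j) = (73 + j)*(152 + j))
S(-120)/(14051 - 1*(-40628)) = (11096 + (-120)**2 + 225*(-120))/(14051 - 1*(-40628)) = (11096 + 14400 - 27000)/(14051 + 40628) = -1504/54679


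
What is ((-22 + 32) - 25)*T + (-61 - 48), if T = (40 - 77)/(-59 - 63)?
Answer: -13853/122 ≈ -113.55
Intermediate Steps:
T = 37/122 (T = -37/(-122) = -37*(-1/122) = 37/122 ≈ 0.30328)
((-22 + 32) - 25)*T + (-61 - 48) = ((-22 + 32) - 25)*(37/122) + (-61 - 48) = (10 - 25)*(37/122) - 109 = -15*37/122 - 109 = -555/122 - 109 = -13853/122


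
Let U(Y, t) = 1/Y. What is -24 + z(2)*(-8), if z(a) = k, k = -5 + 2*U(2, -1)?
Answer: 8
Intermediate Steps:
k = -4 (k = -5 + 2/2 = -5 + 2*(1/2) = -5 + 1 = -4)
z(a) = -4
-24 + z(2)*(-8) = -24 - 4*(-8) = -24 + 32 = 8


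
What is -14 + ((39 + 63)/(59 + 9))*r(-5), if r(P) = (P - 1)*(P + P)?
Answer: 76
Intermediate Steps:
r(P) = 2*P*(-1 + P) (r(P) = (-1 + P)*(2*P) = 2*P*(-1 + P))
-14 + ((39 + 63)/(59 + 9))*r(-5) = -14 + ((39 + 63)/(59 + 9))*(2*(-5)*(-1 - 5)) = -14 + (102/68)*(2*(-5)*(-6)) = -14 + (102*(1/68))*60 = -14 + (3/2)*60 = -14 + 90 = 76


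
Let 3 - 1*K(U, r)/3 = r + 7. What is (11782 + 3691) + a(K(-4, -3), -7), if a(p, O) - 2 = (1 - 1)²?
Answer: 15475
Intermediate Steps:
K(U, r) = -12 - 3*r (K(U, r) = 9 - 3*(r + 7) = 9 - 3*(7 + r) = 9 + (-21 - 3*r) = -12 - 3*r)
a(p, O) = 2 (a(p, O) = 2 + (1 - 1)² = 2 + 0² = 2 + 0 = 2)
(11782 + 3691) + a(K(-4, -3), -7) = (11782 + 3691) + 2 = 15473 + 2 = 15475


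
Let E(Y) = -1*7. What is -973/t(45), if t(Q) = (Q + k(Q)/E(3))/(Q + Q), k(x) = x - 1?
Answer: -612990/271 ≈ -2262.0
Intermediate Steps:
E(Y) = -7
k(x) = -1 + x
t(Q) = (1/7 + 6*Q/7)/(2*Q) (t(Q) = (Q + (-1 + Q)/(-7))/(Q + Q) = (Q + (-1 + Q)*(-1/7))/((2*Q)) = (Q + (1/7 - Q/7))*(1/(2*Q)) = (1/7 + 6*Q/7)*(1/(2*Q)) = (1/7 + 6*Q/7)/(2*Q))
-973/t(45) = -973*630/(1 + 6*45) = -973*630/(1 + 270) = -973/((1/14)*(1/45)*271) = -973/271/630 = -973*630/271 = -612990/271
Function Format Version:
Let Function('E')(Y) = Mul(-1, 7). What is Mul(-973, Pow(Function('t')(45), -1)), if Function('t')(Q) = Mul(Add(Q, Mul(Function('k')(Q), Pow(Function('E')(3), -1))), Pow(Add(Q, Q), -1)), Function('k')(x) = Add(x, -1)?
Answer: Rational(-612990, 271) ≈ -2262.0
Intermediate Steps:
Function('E')(Y) = -7
Function('k')(x) = Add(-1, x)
Function('t')(Q) = Mul(Rational(1, 2), Pow(Q, -1), Add(Rational(1, 7), Mul(Rational(6, 7), Q))) (Function('t')(Q) = Mul(Add(Q, Mul(Add(-1, Q), Pow(-7, -1))), Pow(Add(Q, Q), -1)) = Mul(Add(Q, Mul(Add(-1, Q), Rational(-1, 7))), Pow(Mul(2, Q), -1)) = Mul(Add(Q, Add(Rational(1, 7), Mul(Rational(-1, 7), Q))), Mul(Rational(1, 2), Pow(Q, -1))) = Mul(Add(Rational(1, 7), Mul(Rational(6, 7), Q)), Mul(Rational(1, 2), Pow(Q, -1))) = Mul(Rational(1, 2), Pow(Q, -1), Add(Rational(1, 7), Mul(Rational(6, 7), Q))))
Mul(-973, Pow(Function('t')(45), -1)) = Mul(-973, Pow(Mul(Rational(1, 14), Pow(45, -1), Add(1, Mul(6, 45))), -1)) = Mul(-973, Pow(Mul(Rational(1, 14), Rational(1, 45), Add(1, 270)), -1)) = Mul(-973, Pow(Mul(Rational(1, 14), Rational(1, 45), 271), -1)) = Mul(-973, Pow(Rational(271, 630), -1)) = Mul(-973, Rational(630, 271)) = Rational(-612990, 271)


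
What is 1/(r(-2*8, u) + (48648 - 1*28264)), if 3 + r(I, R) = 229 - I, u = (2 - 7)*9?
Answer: 1/20626 ≈ 4.8482e-5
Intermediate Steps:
u = -45 (u = -5*9 = -45)
r(I, R) = 226 - I (r(I, R) = -3 + (229 - I) = 226 - I)
1/(r(-2*8, u) + (48648 - 1*28264)) = 1/((226 - (-2)*8) + (48648 - 1*28264)) = 1/((226 - 1*(-16)) + (48648 - 28264)) = 1/((226 + 16) + 20384) = 1/(242 + 20384) = 1/20626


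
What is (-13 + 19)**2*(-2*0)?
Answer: 0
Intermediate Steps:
(-13 + 19)**2*(-2*0) = 6**2*0 = 36*0 = 0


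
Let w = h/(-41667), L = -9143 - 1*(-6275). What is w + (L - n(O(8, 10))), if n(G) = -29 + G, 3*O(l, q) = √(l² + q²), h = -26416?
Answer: -118266197/41667 - 2*√41/3 ≈ -2842.6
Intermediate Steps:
O(l, q) = √(l² + q²)/3
L = -2868 (L = -9143 + 6275 = -2868)
w = 26416/41667 (w = -26416/(-41667) = -26416*(-1/41667) = 26416/41667 ≈ 0.63398)
w + (L - n(O(8, 10))) = 26416/41667 + (-2868 - (-29 + √(8² + 10²)/3)) = 26416/41667 + (-2868 - (-29 + √(64 + 100)/3)) = 26416/41667 + (-2868 - (-29 + √164/3)) = 26416/41667 + (-2868 - (-29 + (2*√41)/3)) = 26416/41667 + (-2868 - (-29 + 2*√41/3)) = 26416/41667 + (-2868 + (29 - 2*√41/3)) = 26416/41667 + (-2839 - 2*√41/3) = -118266197/41667 - 2*√41/3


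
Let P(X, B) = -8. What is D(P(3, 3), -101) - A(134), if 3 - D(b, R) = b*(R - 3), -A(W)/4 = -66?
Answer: -1093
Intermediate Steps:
A(W) = 264 (A(W) = -4*(-66) = 264)
D(b, R) = 3 - b*(-3 + R) (D(b, R) = 3 - b*(R - 3) = 3 - b*(-3 + R))
D(P(3, 3), -101) - A(134) = (3 + 3*(-8) - 1*(-101)*(-8)) - 1*264 = (3 - 24 - 808) - 264 = -829 - 264 = -1093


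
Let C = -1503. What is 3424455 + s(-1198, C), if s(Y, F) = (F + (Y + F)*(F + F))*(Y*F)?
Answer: 14616690740037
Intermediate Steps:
s(Y, F) = F*Y*(F + 2*F*(F + Y)) (s(Y, F) = (F + (F + Y)*(2*F))*(F*Y) = (F + 2*F*(F + Y))*(F*Y) = F*Y*(F + 2*F*(F + Y)))
3424455 + s(-1198, C) = 3424455 - 1198*(-1503)²*(1 + 2*(-1503) + 2*(-1198)) = 3424455 - 1198*2259009*(1 - 3006 - 2396) = 3424455 - 1198*2259009*(-5401) = 3424455 + 14616687315582 = 14616690740037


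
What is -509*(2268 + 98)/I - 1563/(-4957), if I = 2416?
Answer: -2982954575/5988056 ≈ -498.15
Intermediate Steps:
-509*(2268 + 98)/I - 1563/(-4957) = -509/(2416/(2268 + 98)) - 1563/(-4957) = -509/(2416/2366) - 1563*(-1/4957) = -509/(2416*(1/2366)) + 1563/4957 = -509/1208/1183 + 1563/4957 = -509*1183/1208 + 1563/4957 = -602147/1208 + 1563/4957 = -2982954575/5988056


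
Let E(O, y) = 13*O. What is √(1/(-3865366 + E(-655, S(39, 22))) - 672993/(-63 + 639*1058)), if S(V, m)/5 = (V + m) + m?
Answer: 2*I*√21071927059133382711642/290971075791 ≈ 0.99777*I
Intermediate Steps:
S(V, m) = 5*V + 10*m (S(V, m) = 5*((V + m) + m) = 5*(V + 2*m) = 5*V + 10*m)
√(1/(-3865366 + E(-655, S(39, 22))) - 672993/(-63 + 639*1058)) = √(1/(-3865366 + 13*(-655)) - 672993/(-63 + 639*1058)) = √(1/(-3865366 - 8515) - 672993/(-63 + 676062)) = √(1/(-3873881) - 672993/675999) = √(-1/3873881 - 672993*1/675999) = √(-1/3873881 - 74777/75111) = √(-289677274648/290971075791) = 2*I*√21071927059133382711642/290971075791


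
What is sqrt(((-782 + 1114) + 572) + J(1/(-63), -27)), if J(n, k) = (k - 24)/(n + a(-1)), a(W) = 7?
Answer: sqrt(43400170)/220 ≈ 29.945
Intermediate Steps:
J(n, k) = (-24 + k)/(7 + n) (J(n, k) = (k - 24)/(n + 7) = (-24 + k)/(7 + n))
sqrt(((-782 + 1114) + 572) + J(1/(-63), -27)) = sqrt(((-782 + 1114) + 572) + (-24 - 27)/(7 + 1/(-63))) = sqrt((332 + 572) - 51/(7 - 1/63)) = sqrt(904 - 51/(440/63)) = sqrt(904 + (63/440)*(-51)) = sqrt(904 - 3213/440) = sqrt(394547/440) = sqrt(43400170)/220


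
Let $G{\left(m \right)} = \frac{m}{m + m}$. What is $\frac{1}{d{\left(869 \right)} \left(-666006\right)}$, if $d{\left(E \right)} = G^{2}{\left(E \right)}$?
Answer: $- \frac{2}{333003} \approx -6.006 \cdot 10^{-6}$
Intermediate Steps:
$G{\left(m \right)} = \frac{1}{2}$ ($G{\left(m \right)} = \frac{m}{2 m} = m \frac{1}{2 m} = \frac{1}{2}$)
$d{\left(E \right)} = \frac{1}{4}$ ($d{\left(E \right)} = \left(\frac{1}{2}\right)^{2} = \frac{1}{4}$)
$\frac{1}{d{\left(869 \right)} \left(-666006\right)} = \frac{\frac{1}{\frac{1}{4}}}{-666006} = 4 \left(- \frac{1}{666006}\right) = - \frac{2}{333003}$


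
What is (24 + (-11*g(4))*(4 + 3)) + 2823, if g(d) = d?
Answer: 2539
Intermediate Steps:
(24 + (-11*g(4))*(4 + 3)) + 2823 = (24 + (-11*4)*(4 + 3)) + 2823 = (24 - 44*7) + 2823 = (24 - 308) + 2823 = -284 + 2823 = 2539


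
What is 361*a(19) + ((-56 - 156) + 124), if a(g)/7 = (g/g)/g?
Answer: 45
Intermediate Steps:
a(g) = 7/g (a(g) = 7*((g/g)/g) = 7*(1/g) = 7/g)
361*a(19) + ((-56 - 156) + 124) = 361*(7/19) + ((-56 - 156) + 124) = 361*(7*(1/19)) + (-212 + 124) = 361*(7/19) - 88 = 133 - 88 = 45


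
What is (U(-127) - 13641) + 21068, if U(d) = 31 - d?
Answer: 7585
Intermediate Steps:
(U(-127) - 13641) + 21068 = ((31 - 1*(-127)) - 13641) + 21068 = ((31 + 127) - 13641) + 21068 = (158 - 13641) + 21068 = -13483 + 21068 = 7585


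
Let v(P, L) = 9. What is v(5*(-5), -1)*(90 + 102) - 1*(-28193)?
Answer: 29921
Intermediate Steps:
v(5*(-5), -1)*(90 + 102) - 1*(-28193) = 9*(90 + 102) - 1*(-28193) = 9*192 + 28193 = 1728 + 28193 = 29921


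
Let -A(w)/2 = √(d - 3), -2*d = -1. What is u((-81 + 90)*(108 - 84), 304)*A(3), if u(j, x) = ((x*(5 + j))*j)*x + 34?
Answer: -4411570210*I*√10 ≈ -1.3951e+10*I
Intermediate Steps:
d = ½ (d = -½*(-1) = ½ ≈ 0.50000)
A(w) = -I*√10 (A(w) = -2*√(½ - 3) = -I*√10)
u(j, x) = 34 + j*x²*(5 + j) (u(j, x) = (j*x*(5 + j))*x + 34 = j*x²*(5 + j) + 34 = 34 + j*x²*(5 + j))
u((-81 + 90)*(108 - 84), 304)*A(3) = (34 + ((-81 + 90)*(108 - 84))²*304² + 5*((-81 + 90)*(108 - 84))*304²)*(-I*√10) = (34 + (9*24)²*92416 + 5*(9*24)*92416)*(-I*√10) = (34 + 216²*92416 + 5*216*92416)*(-I*√10) = (34 + 46656*92416 + 99809280)*(-I*√10) = (34 + 4311760896 + 99809280)*(-I*√10) = 4411570210*(-I*√10) = -4411570210*I*√10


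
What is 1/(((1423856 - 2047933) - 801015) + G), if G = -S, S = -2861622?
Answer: 1/1436530 ≈ 6.9612e-7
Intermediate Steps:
G = 2861622 (G = -1*(-2861622) = 2861622)
1/(((1423856 - 2047933) - 801015) + G) = 1/(((1423856 - 2047933) - 801015) + 2861622) = 1/((-624077 - 801015) + 2861622) = 1/(-1425092 + 2861622) = 1/1436530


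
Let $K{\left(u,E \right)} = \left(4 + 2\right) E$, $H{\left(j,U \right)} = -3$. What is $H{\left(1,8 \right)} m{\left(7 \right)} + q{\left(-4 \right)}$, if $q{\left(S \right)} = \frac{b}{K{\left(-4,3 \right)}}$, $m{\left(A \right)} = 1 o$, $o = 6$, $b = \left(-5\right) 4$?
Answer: $- \frac{172}{9} \approx -19.111$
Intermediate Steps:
$b = -20$
$K{\left(u,E \right)} = 6 E$
$m{\left(A \right)} = 6$ ($m{\left(A \right)} = 1 \cdot 6 = 6$)
$q{\left(S \right)} = - \frac{10}{9}$ ($q{\left(S \right)} = - \frac{20}{6 \cdot 3} = - \frac{20}{18} = \left(-20\right) \frac{1}{18} = - \frac{10}{9}$)
$H{\left(1,8 \right)} m{\left(7 \right)} + q{\left(-4 \right)} = \left(-3\right) 6 - \frac{10}{9} = -18 - \frac{10}{9} = - \frac{172}{9}$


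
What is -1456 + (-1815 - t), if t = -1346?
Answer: -1925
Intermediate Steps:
-1456 + (-1815 - t) = -1456 + (-1815 - 1*(-1346)) = -1456 + (-1815 + 1346) = -1456 - 469 = -1925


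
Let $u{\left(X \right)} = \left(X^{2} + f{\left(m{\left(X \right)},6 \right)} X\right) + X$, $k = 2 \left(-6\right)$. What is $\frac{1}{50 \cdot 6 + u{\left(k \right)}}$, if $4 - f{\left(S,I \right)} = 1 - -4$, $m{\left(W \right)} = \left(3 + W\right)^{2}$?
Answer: $\frac{1}{444} \approx 0.0022523$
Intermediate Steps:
$k = -12$
$f{\left(S,I \right)} = -1$ ($f{\left(S,I \right)} = 4 - \left(1 - -4\right) = 4 - \left(1 + 4\right) = 4 - 5 = -1$)
$u{\left(X \right)} = X^{2}$ ($u{\left(X \right)} = \left(X^{2} - X\right) + X = X^{2}$)
$\frac{1}{50 \cdot 6 + u{\left(k \right)}} = \frac{1}{50 \cdot 6 + \left(-12\right)^{2}} = \frac{1}{300 + 144} = \frac{1}{444}$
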